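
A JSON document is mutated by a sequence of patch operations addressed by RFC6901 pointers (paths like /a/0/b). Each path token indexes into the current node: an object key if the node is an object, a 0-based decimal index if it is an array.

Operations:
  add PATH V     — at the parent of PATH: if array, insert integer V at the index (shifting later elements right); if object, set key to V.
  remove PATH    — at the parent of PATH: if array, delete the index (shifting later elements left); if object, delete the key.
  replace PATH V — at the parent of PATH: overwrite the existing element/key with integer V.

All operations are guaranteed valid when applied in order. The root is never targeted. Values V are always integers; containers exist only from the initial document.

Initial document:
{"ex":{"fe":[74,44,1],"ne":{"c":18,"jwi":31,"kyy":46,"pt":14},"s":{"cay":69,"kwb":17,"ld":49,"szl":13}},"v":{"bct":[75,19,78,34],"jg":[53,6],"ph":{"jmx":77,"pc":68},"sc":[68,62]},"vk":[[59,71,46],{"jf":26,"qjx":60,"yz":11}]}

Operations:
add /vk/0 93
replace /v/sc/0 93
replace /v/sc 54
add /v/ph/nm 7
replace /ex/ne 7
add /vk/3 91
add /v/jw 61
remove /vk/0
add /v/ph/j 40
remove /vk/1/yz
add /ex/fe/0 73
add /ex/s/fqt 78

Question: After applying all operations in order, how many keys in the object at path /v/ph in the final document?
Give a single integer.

Answer: 4

Derivation:
After op 1 (add /vk/0 93): {"ex":{"fe":[74,44,1],"ne":{"c":18,"jwi":31,"kyy":46,"pt":14},"s":{"cay":69,"kwb":17,"ld":49,"szl":13}},"v":{"bct":[75,19,78,34],"jg":[53,6],"ph":{"jmx":77,"pc":68},"sc":[68,62]},"vk":[93,[59,71,46],{"jf":26,"qjx":60,"yz":11}]}
After op 2 (replace /v/sc/0 93): {"ex":{"fe":[74,44,1],"ne":{"c":18,"jwi":31,"kyy":46,"pt":14},"s":{"cay":69,"kwb":17,"ld":49,"szl":13}},"v":{"bct":[75,19,78,34],"jg":[53,6],"ph":{"jmx":77,"pc":68},"sc":[93,62]},"vk":[93,[59,71,46],{"jf":26,"qjx":60,"yz":11}]}
After op 3 (replace /v/sc 54): {"ex":{"fe":[74,44,1],"ne":{"c":18,"jwi":31,"kyy":46,"pt":14},"s":{"cay":69,"kwb":17,"ld":49,"szl":13}},"v":{"bct":[75,19,78,34],"jg":[53,6],"ph":{"jmx":77,"pc":68},"sc":54},"vk":[93,[59,71,46],{"jf":26,"qjx":60,"yz":11}]}
After op 4 (add /v/ph/nm 7): {"ex":{"fe":[74,44,1],"ne":{"c":18,"jwi":31,"kyy":46,"pt":14},"s":{"cay":69,"kwb":17,"ld":49,"szl":13}},"v":{"bct":[75,19,78,34],"jg":[53,6],"ph":{"jmx":77,"nm":7,"pc":68},"sc":54},"vk":[93,[59,71,46],{"jf":26,"qjx":60,"yz":11}]}
After op 5 (replace /ex/ne 7): {"ex":{"fe":[74,44,1],"ne":7,"s":{"cay":69,"kwb":17,"ld":49,"szl":13}},"v":{"bct":[75,19,78,34],"jg":[53,6],"ph":{"jmx":77,"nm":7,"pc":68},"sc":54},"vk":[93,[59,71,46],{"jf":26,"qjx":60,"yz":11}]}
After op 6 (add /vk/3 91): {"ex":{"fe":[74,44,1],"ne":7,"s":{"cay":69,"kwb":17,"ld":49,"szl":13}},"v":{"bct":[75,19,78,34],"jg":[53,6],"ph":{"jmx":77,"nm":7,"pc":68},"sc":54},"vk":[93,[59,71,46],{"jf":26,"qjx":60,"yz":11},91]}
After op 7 (add /v/jw 61): {"ex":{"fe":[74,44,1],"ne":7,"s":{"cay":69,"kwb":17,"ld":49,"szl":13}},"v":{"bct":[75,19,78,34],"jg":[53,6],"jw":61,"ph":{"jmx":77,"nm":7,"pc":68},"sc":54},"vk":[93,[59,71,46],{"jf":26,"qjx":60,"yz":11},91]}
After op 8 (remove /vk/0): {"ex":{"fe":[74,44,1],"ne":7,"s":{"cay":69,"kwb":17,"ld":49,"szl":13}},"v":{"bct":[75,19,78,34],"jg":[53,6],"jw":61,"ph":{"jmx":77,"nm":7,"pc":68},"sc":54},"vk":[[59,71,46],{"jf":26,"qjx":60,"yz":11},91]}
After op 9 (add /v/ph/j 40): {"ex":{"fe":[74,44,1],"ne":7,"s":{"cay":69,"kwb":17,"ld":49,"szl":13}},"v":{"bct":[75,19,78,34],"jg":[53,6],"jw":61,"ph":{"j":40,"jmx":77,"nm":7,"pc":68},"sc":54},"vk":[[59,71,46],{"jf":26,"qjx":60,"yz":11},91]}
After op 10 (remove /vk/1/yz): {"ex":{"fe":[74,44,1],"ne":7,"s":{"cay":69,"kwb":17,"ld":49,"szl":13}},"v":{"bct":[75,19,78,34],"jg":[53,6],"jw":61,"ph":{"j":40,"jmx":77,"nm":7,"pc":68},"sc":54},"vk":[[59,71,46],{"jf":26,"qjx":60},91]}
After op 11 (add /ex/fe/0 73): {"ex":{"fe":[73,74,44,1],"ne":7,"s":{"cay":69,"kwb":17,"ld":49,"szl":13}},"v":{"bct":[75,19,78,34],"jg":[53,6],"jw":61,"ph":{"j":40,"jmx":77,"nm":7,"pc":68},"sc":54},"vk":[[59,71,46],{"jf":26,"qjx":60},91]}
After op 12 (add /ex/s/fqt 78): {"ex":{"fe":[73,74,44,1],"ne":7,"s":{"cay":69,"fqt":78,"kwb":17,"ld":49,"szl":13}},"v":{"bct":[75,19,78,34],"jg":[53,6],"jw":61,"ph":{"j":40,"jmx":77,"nm":7,"pc":68},"sc":54},"vk":[[59,71,46],{"jf":26,"qjx":60},91]}
Size at path /v/ph: 4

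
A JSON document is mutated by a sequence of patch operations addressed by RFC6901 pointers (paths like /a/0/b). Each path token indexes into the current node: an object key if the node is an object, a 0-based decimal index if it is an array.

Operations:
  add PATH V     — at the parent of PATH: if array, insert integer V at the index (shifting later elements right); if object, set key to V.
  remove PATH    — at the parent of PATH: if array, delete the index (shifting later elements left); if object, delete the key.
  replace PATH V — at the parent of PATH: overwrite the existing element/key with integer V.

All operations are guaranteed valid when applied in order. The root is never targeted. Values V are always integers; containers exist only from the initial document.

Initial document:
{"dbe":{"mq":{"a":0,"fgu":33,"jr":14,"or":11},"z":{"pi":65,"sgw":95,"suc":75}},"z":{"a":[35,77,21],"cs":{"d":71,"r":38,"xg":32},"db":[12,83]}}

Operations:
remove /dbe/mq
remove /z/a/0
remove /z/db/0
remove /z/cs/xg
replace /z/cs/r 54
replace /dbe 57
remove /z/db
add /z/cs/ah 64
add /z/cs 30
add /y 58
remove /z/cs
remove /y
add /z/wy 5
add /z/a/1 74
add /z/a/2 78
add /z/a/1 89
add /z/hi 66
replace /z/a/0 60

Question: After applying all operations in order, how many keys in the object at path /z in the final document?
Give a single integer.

After op 1 (remove /dbe/mq): {"dbe":{"z":{"pi":65,"sgw":95,"suc":75}},"z":{"a":[35,77,21],"cs":{"d":71,"r":38,"xg":32},"db":[12,83]}}
After op 2 (remove /z/a/0): {"dbe":{"z":{"pi":65,"sgw":95,"suc":75}},"z":{"a":[77,21],"cs":{"d":71,"r":38,"xg":32},"db":[12,83]}}
After op 3 (remove /z/db/0): {"dbe":{"z":{"pi":65,"sgw":95,"suc":75}},"z":{"a":[77,21],"cs":{"d":71,"r":38,"xg":32},"db":[83]}}
After op 4 (remove /z/cs/xg): {"dbe":{"z":{"pi":65,"sgw":95,"suc":75}},"z":{"a":[77,21],"cs":{"d":71,"r":38},"db":[83]}}
After op 5 (replace /z/cs/r 54): {"dbe":{"z":{"pi":65,"sgw":95,"suc":75}},"z":{"a":[77,21],"cs":{"d":71,"r":54},"db":[83]}}
After op 6 (replace /dbe 57): {"dbe":57,"z":{"a":[77,21],"cs":{"d":71,"r":54},"db":[83]}}
After op 7 (remove /z/db): {"dbe":57,"z":{"a":[77,21],"cs":{"d":71,"r":54}}}
After op 8 (add /z/cs/ah 64): {"dbe":57,"z":{"a":[77,21],"cs":{"ah":64,"d":71,"r":54}}}
After op 9 (add /z/cs 30): {"dbe":57,"z":{"a":[77,21],"cs":30}}
After op 10 (add /y 58): {"dbe":57,"y":58,"z":{"a":[77,21],"cs":30}}
After op 11 (remove /z/cs): {"dbe":57,"y":58,"z":{"a":[77,21]}}
After op 12 (remove /y): {"dbe":57,"z":{"a":[77,21]}}
After op 13 (add /z/wy 5): {"dbe":57,"z":{"a":[77,21],"wy":5}}
After op 14 (add /z/a/1 74): {"dbe":57,"z":{"a":[77,74,21],"wy":5}}
After op 15 (add /z/a/2 78): {"dbe":57,"z":{"a":[77,74,78,21],"wy":5}}
After op 16 (add /z/a/1 89): {"dbe":57,"z":{"a":[77,89,74,78,21],"wy":5}}
After op 17 (add /z/hi 66): {"dbe":57,"z":{"a":[77,89,74,78,21],"hi":66,"wy":5}}
After op 18 (replace /z/a/0 60): {"dbe":57,"z":{"a":[60,89,74,78,21],"hi":66,"wy":5}}
Size at path /z: 3

Answer: 3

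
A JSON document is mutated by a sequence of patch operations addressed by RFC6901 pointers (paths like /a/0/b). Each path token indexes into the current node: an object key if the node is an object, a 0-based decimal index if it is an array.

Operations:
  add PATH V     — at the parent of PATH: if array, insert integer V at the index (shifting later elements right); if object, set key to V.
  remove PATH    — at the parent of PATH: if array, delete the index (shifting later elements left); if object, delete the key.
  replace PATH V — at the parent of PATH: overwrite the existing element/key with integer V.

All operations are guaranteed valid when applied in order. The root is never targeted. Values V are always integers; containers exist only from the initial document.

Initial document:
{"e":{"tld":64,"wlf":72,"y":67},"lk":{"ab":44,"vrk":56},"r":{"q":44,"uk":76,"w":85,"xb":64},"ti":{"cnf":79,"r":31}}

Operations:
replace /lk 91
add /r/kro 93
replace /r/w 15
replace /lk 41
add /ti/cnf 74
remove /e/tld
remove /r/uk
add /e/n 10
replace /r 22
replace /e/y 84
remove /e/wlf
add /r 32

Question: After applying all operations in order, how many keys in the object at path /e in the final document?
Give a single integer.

Answer: 2

Derivation:
After op 1 (replace /lk 91): {"e":{"tld":64,"wlf":72,"y":67},"lk":91,"r":{"q":44,"uk":76,"w":85,"xb":64},"ti":{"cnf":79,"r":31}}
After op 2 (add /r/kro 93): {"e":{"tld":64,"wlf":72,"y":67},"lk":91,"r":{"kro":93,"q":44,"uk":76,"w":85,"xb":64},"ti":{"cnf":79,"r":31}}
After op 3 (replace /r/w 15): {"e":{"tld":64,"wlf":72,"y":67},"lk":91,"r":{"kro":93,"q":44,"uk":76,"w":15,"xb":64},"ti":{"cnf":79,"r":31}}
After op 4 (replace /lk 41): {"e":{"tld":64,"wlf":72,"y":67},"lk":41,"r":{"kro":93,"q":44,"uk":76,"w":15,"xb":64},"ti":{"cnf":79,"r":31}}
After op 5 (add /ti/cnf 74): {"e":{"tld":64,"wlf":72,"y":67},"lk":41,"r":{"kro":93,"q":44,"uk":76,"w":15,"xb":64},"ti":{"cnf":74,"r":31}}
After op 6 (remove /e/tld): {"e":{"wlf":72,"y":67},"lk":41,"r":{"kro":93,"q":44,"uk":76,"w":15,"xb":64},"ti":{"cnf":74,"r":31}}
After op 7 (remove /r/uk): {"e":{"wlf":72,"y":67},"lk":41,"r":{"kro":93,"q":44,"w":15,"xb":64},"ti":{"cnf":74,"r":31}}
After op 8 (add /e/n 10): {"e":{"n":10,"wlf":72,"y":67},"lk":41,"r":{"kro":93,"q":44,"w":15,"xb":64},"ti":{"cnf":74,"r":31}}
After op 9 (replace /r 22): {"e":{"n":10,"wlf":72,"y":67},"lk":41,"r":22,"ti":{"cnf":74,"r":31}}
After op 10 (replace /e/y 84): {"e":{"n":10,"wlf":72,"y":84},"lk":41,"r":22,"ti":{"cnf":74,"r":31}}
After op 11 (remove /e/wlf): {"e":{"n":10,"y":84},"lk":41,"r":22,"ti":{"cnf":74,"r":31}}
After op 12 (add /r 32): {"e":{"n":10,"y":84},"lk":41,"r":32,"ti":{"cnf":74,"r":31}}
Size at path /e: 2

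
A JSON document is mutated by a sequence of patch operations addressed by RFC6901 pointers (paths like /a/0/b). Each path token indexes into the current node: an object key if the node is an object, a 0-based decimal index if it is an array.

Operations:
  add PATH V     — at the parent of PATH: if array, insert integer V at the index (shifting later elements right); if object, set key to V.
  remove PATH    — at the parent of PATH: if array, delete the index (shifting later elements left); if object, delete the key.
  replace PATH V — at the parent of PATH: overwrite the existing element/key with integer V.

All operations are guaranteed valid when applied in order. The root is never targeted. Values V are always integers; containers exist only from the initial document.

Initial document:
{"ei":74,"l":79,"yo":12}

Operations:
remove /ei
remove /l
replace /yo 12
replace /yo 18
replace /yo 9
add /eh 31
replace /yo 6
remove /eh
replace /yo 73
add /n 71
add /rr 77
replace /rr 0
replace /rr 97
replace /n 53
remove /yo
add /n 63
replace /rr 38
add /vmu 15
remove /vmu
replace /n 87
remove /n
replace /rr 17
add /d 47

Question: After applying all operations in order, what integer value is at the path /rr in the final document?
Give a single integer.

After op 1 (remove /ei): {"l":79,"yo":12}
After op 2 (remove /l): {"yo":12}
After op 3 (replace /yo 12): {"yo":12}
After op 4 (replace /yo 18): {"yo":18}
After op 5 (replace /yo 9): {"yo":9}
After op 6 (add /eh 31): {"eh":31,"yo":9}
After op 7 (replace /yo 6): {"eh":31,"yo":6}
After op 8 (remove /eh): {"yo":6}
After op 9 (replace /yo 73): {"yo":73}
After op 10 (add /n 71): {"n":71,"yo":73}
After op 11 (add /rr 77): {"n":71,"rr":77,"yo":73}
After op 12 (replace /rr 0): {"n":71,"rr":0,"yo":73}
After op 13 (replace /rr 97): {"n":71,"rr":97,"yo":73}
After op 14 (replace /n 53): {"n":53,"rr":97,"yo":73}
After op 15 (remove /yo): {"n":53,"rr":97}
After op 16 (add /n 63): {"n":63,"rr":97}
After op 17 (replace /rr 38): {"n":63,"rr":38}
After op 18 (add /vmu 15): {"n":63,"rr":38,"vmu":15}
After op 19 (remove /vmu): {"n":63,"rr":38}
After op 20 (replace /n 87): {"n":87,"rr":38}
After op 21 (remove /n): {"rr":38}
After op 22 (replace /rr 17): {"rr":17}
After op 23 (add /d 47): {"d":47,"rr":17}
Value at /rr: 17

Answer: 17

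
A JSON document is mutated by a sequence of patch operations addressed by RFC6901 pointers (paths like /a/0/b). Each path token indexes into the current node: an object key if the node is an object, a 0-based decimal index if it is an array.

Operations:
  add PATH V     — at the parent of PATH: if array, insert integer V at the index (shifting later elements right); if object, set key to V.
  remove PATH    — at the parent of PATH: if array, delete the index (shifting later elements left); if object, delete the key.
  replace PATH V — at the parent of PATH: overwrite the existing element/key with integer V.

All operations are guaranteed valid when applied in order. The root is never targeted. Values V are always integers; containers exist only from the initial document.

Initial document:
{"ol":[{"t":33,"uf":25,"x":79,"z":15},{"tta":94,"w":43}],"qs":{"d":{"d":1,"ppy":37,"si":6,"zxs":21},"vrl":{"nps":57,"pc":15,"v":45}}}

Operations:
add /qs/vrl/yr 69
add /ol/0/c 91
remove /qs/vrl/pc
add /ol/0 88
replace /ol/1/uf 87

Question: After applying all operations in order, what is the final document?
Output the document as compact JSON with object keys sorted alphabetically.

After op 1 (add /qs/vrl/yr 69): {"ol":[{"t":33,"uf":25,"x":79,"z":15},{"tta":94,"w":43}],"qs":{"d":{"d":1,"ppy":37,"si":6,"zxs":21},"vrl":{"nps":57,"pc":15,"v":45,"yr":69}}}
After op 2 (add /ol/0/c 91): {"ol":[{"c":91,"t":33,"uf":25,"x":79,"z":15},{"tta":94,"w":43}],"qs":{"d":{"d":1,"ppy":37,"si":6,"zxs":21},"vrl":{"nps":57,"pc":15,"v":45,"yr":69}}}
After op 3 (remove /qs/vrl/pc): {"ol":[{"c":91,"t":33,"uf":25,"x":79,"z":15},{"tta":94,"w":43}],"qs":{"d":{"d":1,"ppy":37,"si":6,"zxs":21},"vrl":{"nps":57,"v":45,"yr":69}}}
After op 4 (add /ol/0 88): {"ol":[88,{"c":91,"t":33,"uf":25,"x":79,"z":15},{"tta":94,"w":43}],"qs":{"d":{"d":1,"ppy":37,"si":6,"zxs":21},"vrl":{"nps":57,"v":45,"yr":69}}}
After op 5 (replace /ol/1/uf 87): {"ol":[88,{"c":91,"t":33,"uf":87,"x":79,"z":15},{"tta":94,"w":43}],"qs":{"d":{"d":1,"ppy":37,"si":6,"zxs":21},"vrl":{"nps":57,"v":45,"yr":69}}}

Answer: {"ol":[88,{"c":91,"t":33,"uf":87,"x":79,"z":15},{"tta":94,"w":43}],"qs":{"d":{"d":1,"ppy":37,"si":6,"zxs":21},"vrl":{"nps":57,"v":45,"yr":69}}}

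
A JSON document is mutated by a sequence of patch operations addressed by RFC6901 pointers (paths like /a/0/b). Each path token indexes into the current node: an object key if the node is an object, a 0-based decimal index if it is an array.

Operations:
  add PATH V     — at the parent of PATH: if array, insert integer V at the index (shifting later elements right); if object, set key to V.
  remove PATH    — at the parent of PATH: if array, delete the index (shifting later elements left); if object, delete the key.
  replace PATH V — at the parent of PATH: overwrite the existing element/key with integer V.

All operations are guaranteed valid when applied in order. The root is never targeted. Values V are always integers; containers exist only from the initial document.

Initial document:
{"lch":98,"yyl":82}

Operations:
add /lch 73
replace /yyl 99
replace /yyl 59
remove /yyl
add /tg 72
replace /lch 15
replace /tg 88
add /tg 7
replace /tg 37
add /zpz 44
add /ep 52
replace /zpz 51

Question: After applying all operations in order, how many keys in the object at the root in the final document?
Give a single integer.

After op 1 (add /lch 73): {"lch":73,"yyl":82}
After op 2 (replace /yyl 99): {"lch":73,"yyl":99}
After op 3 (replace /yyl 59): {"lch":73,"yyl":59}
After op 4 (remove /yyl): {"lch":73}
After op 5 (add /tg 72): {"lch":73,"tg":72}
After op 6 (replace /lch 15): {"lch":15,"tg":72}
After op 7 (replace /tg 88): {"lch":15,"tg":88}
After op 8 (add /tg 7): {"lch":15,"tg":7}
After op 9 (replace /tg 37): {"lch":15,"tg":37}
After op 10 (add /zpz 44): {"lch":15,"tg":37,"zpz":44}
After op 11 (add /ep 52): {"ep":52,"lch":15,"tg":37,"zpz":44}
After op 12 (replace /zpz 51): {"ep":52,"lch":15,"tg":37,"zpz":51}
Size at the root: 4

Answer: 4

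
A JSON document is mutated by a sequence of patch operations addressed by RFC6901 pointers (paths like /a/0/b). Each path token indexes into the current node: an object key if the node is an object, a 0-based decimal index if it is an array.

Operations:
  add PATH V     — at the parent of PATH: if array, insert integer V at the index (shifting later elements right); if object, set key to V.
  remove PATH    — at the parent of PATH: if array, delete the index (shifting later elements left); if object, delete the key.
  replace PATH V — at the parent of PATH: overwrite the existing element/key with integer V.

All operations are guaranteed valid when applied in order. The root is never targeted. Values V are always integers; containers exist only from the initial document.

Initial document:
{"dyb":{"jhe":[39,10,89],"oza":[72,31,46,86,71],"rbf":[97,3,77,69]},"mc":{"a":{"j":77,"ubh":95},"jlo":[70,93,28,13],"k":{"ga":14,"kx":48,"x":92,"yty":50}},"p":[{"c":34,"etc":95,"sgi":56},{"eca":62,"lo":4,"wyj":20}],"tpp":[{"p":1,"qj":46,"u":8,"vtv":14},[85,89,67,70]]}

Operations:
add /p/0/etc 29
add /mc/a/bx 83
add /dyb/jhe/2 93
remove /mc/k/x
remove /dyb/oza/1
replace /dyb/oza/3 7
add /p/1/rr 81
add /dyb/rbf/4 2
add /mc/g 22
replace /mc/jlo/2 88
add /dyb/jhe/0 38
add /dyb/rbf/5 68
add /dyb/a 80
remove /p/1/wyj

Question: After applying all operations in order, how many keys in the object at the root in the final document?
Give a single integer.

After op 1 (add /p/0/etc 29): {"dyb":{"jhe":[39,10,89],"oza":[72,31,46,86,71],"rbf":[97,3,77,69]},"mc":{"a":{"j":77,"ubh":95},"jlo":[70,93,28,13],"k":{"ga":14,"kx":48,"x":92,"yty":50}},"p":[{"c":34,"etc":29,"sgi":56},{"eca":62,"lo":4,"wyj":20}],"tpp":[{"p":1,"qj":46,"u":8,"vtv":14},[85,89,67,70]]}
After op 2 (add /mc/a/bx 83): {"dyb":{"jhe":[39,10,89],"oza":[72,31,46,86,71],"rbf":[97,3,77,69]},"mc":{"a":{"bx":83,"j":77,"ubh":95},"jlo":[70,93,28,13],"k":{"ga":14,"kx":48,"x":92,"yty":50}},"p":[{"c":34,"etc":29,"sgi":56},{"eca":62,"lo":4,"wyj":20}],"tpp":[{"p":1,"qj":46,"u":8,"vtv":14},[85,89,67,70]]}
After op 3 (add /dyb/jhe/2 93): {"dyb":{"jhe":[39,10,93,89],"oza":[72,31,46,86,71],"rbf":[97,3,77,69]},"mc":{"a":{"bx":83,"j":77,"ubh":95},"jlo":[70,93,28,13],"k":{"ga":14,"kx":48,"x":92,"yty":50}},"p":[{"c":34,"etc":29,"sgi":56},{"eca":62,"lo":4,"wyj":20}],"tpp":[{"p":1,"qj":46,"u":8,"vtv":14},[85,89,67,70]]}
After op 4 (remove /mc/k/x): {"dyb":{"jhe":[39,10,93,89],"oza":[72,31,46,86,71],"rbf":[97,3,77,69]},"mc":{"a":{"bx":83,"j":77,"ubh":95},"jlo":[70,93,28,13],"k":{"ga":14,"kx":48,"yty":50}},"p":[{"c":34,"etc":29,"sgi":56},{"eca":62,"lo":4,"wyj":20}],"tpp":[{"p":1,"qj":46,"u":8,"vtv":14},[85,89,67,70]]}
After op 5 (remove /dyb/oza/1): {"dyb":{"jhe":[39,10,93,89],"oza":[72,46,86,71],"rbf":[97,3,77,69]},"mc":{"a":{"bx":83,"j":77,"ubh":95},"jlo":[70,93,28,13],"k":{"ga":14,"kx":48,"yty":50}},"p":[{"c":34,"etc":29,"sgi":56},{"eca":62,"lo":4,"wyj":20}],"tpp":[{"p":1,"qj":46,"u":8,"vtv":14},[85,89,67,70]]}
After op 6 (replace /dyb/oza/3 7): {"dyb":{"jhe":[39,10,93,89],"oza":[72,46,86,7],"rbf":[97,3,77,69]},"mc":{"a":{"bx":83,"j":77,"ubh":95},"jlo":[70,93,28,13],"k":{"ga":14,"kx":48,"yty":50}},"p":[{"c":34,"etc":29,"sgi":56},{"eca":62,"lo":4,"wyj":20}],"tpp":[{"p":1,"qj":46,"u":8,"vtv":14},[85,89,67,70]]}
After op 7 (add /p/1/rr 81): {"dyb":{"jhe":[39,10,93,89],"oza":[72,46,86,7],"rbf":[97,3,77,69]},"mc":{"a":{"bx":83,"j":77,"ubh":95},"jlo":[70,93,28,13],"k":{"ga":14,"kx":48,"yty":50}},"p":[{"c":34,"etc":29,"sgi":56},{"eca":62,"lo":4,"rr":81,"wyj":20}],"tpp":[{"p":1,"qj":46,"u":8,"vtv":14},[85,89,67,70]]}
After op 8 (add /dyb/rbf/4 2): {"dyb":{"jhe":[39,10,93,89],"oza":[72,46,86,7],"rbf":[97,3,77,69,2]},"mc":{"a":{"bx":83,"j":77,"ubh":95},"jlo":[70,93,28,13],"k":{"ga":14,"kx":48,"yty":50}},"p":[{"c":34,"etc":29,"sgi":56},{"eca":62,"lo":4,"rr":81,"wyj":20}],"tpp":[{"p":1,"qj":46,"u":8,"vtv":14},[85,89,67,70]]}
After op 9 (add /mc/g 22): {"dyb":{"jhe":[39,10,93,89],"oza":[72,46,86,7],"rbf":[97,3,77,69,2]},"mc":{"a":{"bx":83,"j":77,"ubh":95},"g":22,"jlo":[70,93,28,13],"k":{"ga":14,"kx":48,"yty":50}},"p":[{"c":34,"etc":29,"sgi":56},{"eca":62,"lo":4,"rr":81,"wyj":20}],"tpp":[{"p":1,"qj":46,"u":8,"vtv":14},[85,89,67,70]]}
After op 10 (replace /mc/jlo/2 88): {"dyb":{"jhe":[39,10,93,89],"oza":[72,46,86,7],"rbf":[97,3,77,69,2]},"mc":{"a":{"bx":83,"j":77,"ubh":95},"g":22,"jlo":[70,93,88,13],"k":{"ga":14,"kx":48,"yty":50}},"p":[{"c":34,"etc":29,"sgi":56},{"eca":62,"lo":4,"rr":81,"wyj":20}],"tpp":[{"p":1,"qj":46,"u":8,"vtv":14},[85,89,67,70]]}
After op 11 (add /dyb/jhe/0 38): {"dyb":{"jhe":[38,39,10,93,89],"oza":[72,46,86,7],"rbf":[97,3,77,69,2]},"mc":{"a":{"bx":83,"j":77,"ubh":95},"g":22,"jlo":[70,93,88,13],"k":{"ga":14,"kx":48,"yty":50}},"p":[{"c":34,"etc":29,"sgi":56},{"eca":62,"lo":4,"rr":81,"wyj":20}],"tpp":[{"p":1,"qj":46,"u":8,"vtv":14},[85,89,67,70]]}
After op 12 (add /dyb/rbf/5 68): {"dyb":{"jhe":[38,39,10,93,89],"oza":[72,46,86,7],"rbf":[97,3,77,69,2,68]},"mc":{"a":{"bx":83,"j":77,"ubh":95},"g":22,"jlo":[70,93,88,13],"k":{"ga":14,"kx":48,"yty":50}},"p":[{"c":34,"etc":29,"sgi":56},{"eca":62,"lo":4,"rr":81,"wyj":20}],"tpp":[{"p":1,"qj":46,"u":8,"vtv":14},[85,89,67,70]]}
After op 13 (add /dyb/a 80): {"dyb":{"a":80,"jhe":[38,39,10,93,89],"oza":[72,46,86,7],"rbf":[97,3,77,69,2,68]},"mc":{"a":{"bx":83,"j":77,"ubh":95},"g":22,"jlo":[70,93,88,13],"k":{"ga":14,"kx":48,"yty":50}},"p":[{"c":34,"etc":29,"sgi":56},{"eca":62,"lo":4,"rr":81,"wyj":20}],"tpp":[{"p":1,"qj":46,"u":8,"vtv":14},[85,89,67,70]]}
After op 14 (remove /p/1/wyj): {"dyb":{"a":80,"jhe":[38,39,10,93,89],"oza":[72,46,86,7],"rbf":[97,3,77,69,2,68]},"mc":{"a":{"bx":83,"j":77,"ubh":95},"g":22,"jlo":[70,93,88,13],"k":{"ga":14,"kx":48,"yty":50}},"p":[{"c":34,"etc":29,"sgi":56},{"eca":62,"lo":4,"rr":81}],"tpp":[{"p":1,"qj":46,"u":8,"vtv":14},[85,89,67,70]]}
Size at the root: 4

Answer: 4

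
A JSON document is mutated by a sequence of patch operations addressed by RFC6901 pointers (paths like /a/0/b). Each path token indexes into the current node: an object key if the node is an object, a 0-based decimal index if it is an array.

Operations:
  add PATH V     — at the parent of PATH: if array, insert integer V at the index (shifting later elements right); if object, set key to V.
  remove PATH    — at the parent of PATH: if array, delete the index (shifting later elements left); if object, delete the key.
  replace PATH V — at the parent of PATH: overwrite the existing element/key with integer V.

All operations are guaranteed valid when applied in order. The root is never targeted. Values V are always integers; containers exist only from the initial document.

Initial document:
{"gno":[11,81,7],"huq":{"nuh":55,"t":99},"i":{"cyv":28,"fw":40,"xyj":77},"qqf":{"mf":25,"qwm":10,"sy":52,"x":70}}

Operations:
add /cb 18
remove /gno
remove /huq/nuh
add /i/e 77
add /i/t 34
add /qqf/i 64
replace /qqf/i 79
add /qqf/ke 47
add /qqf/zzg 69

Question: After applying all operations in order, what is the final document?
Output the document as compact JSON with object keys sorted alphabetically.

Answer: {"cb":18,"huq":{"t":99},"i":{"cyv":28,"e":77,"fw":40,"t":34,"xyj":77},"qqf":{"i":79,"ke":47,"mf":25,"qwm":10,"sy":52,"x":70,"zzg":69}}

Derivation:
After op 1 (add /cb 18): {"cb":18,"gno":[11,81,7],"huq":{"nuh":55,"t":99},"i":{"cyv":28,"fw":40,"xyj":77},"qqf":{"mf":25,"qwm":10,"sy":52,"x":70}}
After op 2 (remove /gno): {"cb":18,"huq":{"nuh":55,"t":99},"i":{"cyv":28,"fw":40,"xyj":77},"qqf":{"mf":25,"qwm":10,"sy":52,"x":70}}
After op 3 (remove /huq/nuh): {"cb":18,"huq":{"t":99},"i":{"cyv":28,"fw":40,"xyj":77},"qqf":{"mf":25,"qwm":10,"sy":52,"x":70}}
After op 4 (add /i/e 77): {"cb":18,"huq":{"t":99},"i":{"cyv":28,"e":77,"fw":40,"xyj":77},"qqf":{"mf":25,"qwm":10,"sy":52,"x":70}}
After op 5 (add /i/t 34): {"cb":18,"huq":{"t":99},"i":{"cyv":28,"e":77,"fw":40,"t":34,"xyj":77},"qqf":{"mf":25,"qwm":10,"sy":52,"x":70}}
After op 6 (add /qqf/i 64): {"cb":18,"huq":{"t":99},"i":{"cyv":28,"e":77,"fw":40,"t":34,"xyj":77},"qqf":{"i":64,"mf":25,"qwm":10,"sy":52,"x":70}}
After op 7 (replace /qqf/i 79): {"cb":18,"huq":{"t":99},"i":{"cyv":28,"e":77,"fw":40,"t":34,"xyj":77},"qqf":{"i":79,"mf":25,"qwm":10,"sy":52,"x":70}}
After op 8 (add /qqf/ke 47): {"cb":18,"huq":{"t":99},"i":{"cyv":28,"e":77,"fw":40,"t":34,"xyj":77},"qqf":{"i":79,"ke":47,"mf":25,"qwm":10,"sy":52,"x":70}}
After op 9 (add /qqf/zzg 69): {"cb":18,"huq":{"t":99},"i":{"cyv":28,"e":77,"fw":40,"t":34,"xyj":77},"qqf":{"i":79,"ke":47,"mf":25,"qwm":10,"sy":52,"x":70,"zzg":69}}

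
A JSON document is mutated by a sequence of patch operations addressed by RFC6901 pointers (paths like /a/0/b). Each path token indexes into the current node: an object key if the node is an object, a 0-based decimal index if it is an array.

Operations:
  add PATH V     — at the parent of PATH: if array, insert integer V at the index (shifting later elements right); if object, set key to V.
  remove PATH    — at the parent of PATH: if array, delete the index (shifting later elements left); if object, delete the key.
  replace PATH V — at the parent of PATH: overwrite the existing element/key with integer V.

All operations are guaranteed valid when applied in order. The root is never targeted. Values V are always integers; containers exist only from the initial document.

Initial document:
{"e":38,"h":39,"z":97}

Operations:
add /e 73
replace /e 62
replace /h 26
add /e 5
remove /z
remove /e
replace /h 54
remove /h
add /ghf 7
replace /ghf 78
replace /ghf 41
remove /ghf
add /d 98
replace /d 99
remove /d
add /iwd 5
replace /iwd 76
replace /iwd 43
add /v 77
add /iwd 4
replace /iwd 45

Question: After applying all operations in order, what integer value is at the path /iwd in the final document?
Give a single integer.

After op 1 (add /e 73): {"e":73,"h":39,"z":97}
After op 2 (replace /e 62): {"e":62,"h":39,"z":97}
After op 3 (replace /h 26): {"e":62,"h":26,"z":97}
After op 4 (add /e 5): {"e":5,"h":26,"z":97}
After op 5 (remove /z): {"e":5,"h":26}
After op 6 (remove /e): {"h":26}
After op 7 (replace /h 54): {"h":54}
After op 8 (remove /h): {}
After op 9 (add /ghf 7): {"ghf":7}
After op 10 (replace /ghf 78): {"ghf":78}
After op 11 (replace /ghf 41): {"ghf":41}
After op 12 (remove /ghf): {}
After op 13 (add /d 98): {"d":98}
After op 14 (replace /d 99): {"d":99}
After op 15 (remove /d): {}
After op 16 (add /iwd 5): {"iwd":5}
After op 17 (replace /iwd 76): {"iwd":76}
After op 18 (replace /iwd 43): {"iwd":43}
After op 19 (add /v 77): {"iwd":43,"v":77}
After op 20 (add /iwd 4): {"iwd":4,"v":77}
After op 21 (replace /iwd 45): {"iwd":45,"v":77}
Value at /iwd: 45

Answer: 45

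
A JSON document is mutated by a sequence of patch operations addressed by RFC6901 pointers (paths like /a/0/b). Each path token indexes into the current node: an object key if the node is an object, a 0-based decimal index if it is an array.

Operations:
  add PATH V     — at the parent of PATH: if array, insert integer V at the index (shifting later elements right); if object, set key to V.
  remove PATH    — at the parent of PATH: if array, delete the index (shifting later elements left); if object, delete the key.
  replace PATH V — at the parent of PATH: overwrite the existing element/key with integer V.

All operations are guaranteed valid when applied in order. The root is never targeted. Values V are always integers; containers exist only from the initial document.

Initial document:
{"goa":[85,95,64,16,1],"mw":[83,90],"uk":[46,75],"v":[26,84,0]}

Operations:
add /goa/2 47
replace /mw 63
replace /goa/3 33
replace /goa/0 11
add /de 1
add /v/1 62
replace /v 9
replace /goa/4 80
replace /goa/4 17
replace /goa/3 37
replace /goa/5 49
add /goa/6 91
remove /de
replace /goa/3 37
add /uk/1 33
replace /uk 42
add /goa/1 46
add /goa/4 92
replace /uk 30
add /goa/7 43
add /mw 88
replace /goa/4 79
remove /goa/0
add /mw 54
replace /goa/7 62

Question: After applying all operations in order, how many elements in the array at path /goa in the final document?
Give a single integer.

Answer: 9

Derivation:
After op 1 (add /goa/2 47): {"goa":[85,95,47,64,16,1],"mw":[83,90],"uk":[46,75],"v":[26,84,0]}
After op 2 (replace /mw 63): {"goa":[85,95,47,64,16,1],"mw":63,"uk":[46,75],"v":[26,84,0]}
After op 3 (replace /goa/3 33): {"goa":[85,95,47,33,16,1],"mw":63,"uk":[46,75],"v":[26,84,0]}
After op 4 (replace /goa/0 11): {"goa":[11,95,47,33,16,1],"mw":63,"uk":[46,75],"v":[26,84,0]}
After op 5 (add /de 1): {"de":1,"goa":[11,95,47,33,16,1],"mw":63,"uk":[46,75],"v":[26,84,0]}
After op 6 (add /v/1 62): {"de":1,"goa":[11,95,47,33,16,1],"mw":63,"uk":[46,75],"v":[26,62,84,0]}
After op 7 (replace /v 9): {"de":1,"goa":[11,95,47,33,16,1],"mw":63,"uk":[46,75],"v":9}
After op 8 (replace /goa/4 80): {"de":1,"goa":[11,95,47,33,80,1],"mw":63,"uk":[46,75],"v":9}
After op 9 (replace /goa/4 17): {"de":1,"goa":[11,95,47,33,17,1],"mw":63,"uk":[46,75],"v":9}
After op 10 (replace /goa/3 37): {"de":1,"goa":[11,95,47,37,17,1],"mw":63,"uk":[46,75],"v":9}
After op 11 (replace /goa/5 49): {"de":1,"goa":[11,95,47,37,17,49],"mw":63,"uk":[46,75],"v":9}
After op 12 (add /goa/6 91): {"de":1,"goa":[11,95,47,37,17,49,91],"mw":63,"uk":[46,75],"v":9}
After op 13 (remove /de): {"goa":[11,95,47,37,17,49,91],"mw":63,"uk":[46,75],"v":9}
After op 14 (replace /goa/3 37): {"goa":[11,95,47,37,17,49,91],"mw":63,"uk":[46,75],"v":9}
After op 15 (add /uk/1 33): {"goa":[11,95,47,37,17,49,91],"mw":63,"uk":[46,33,75],"v":9}
After op 16 (replace /uk 42): {"goa":[11,95,47,37,17,49,91],"mw":63,"uk":42,"v":9}
After op 17 (add /goa/1 46): {"goa":[11,46,95,47,37,17,49,91],"mw":63,"uk":42,"v":9}
After op 18 (add /goa/4 92): {"goa":[11,46,95,47,92,37,17,49,91],"mw":63,"uk":42,"v":9}
After op 19 (replace /uk 30): {"goa":[11,46,95,47,92,37,17,49,91],"mw":63,"uk":30,"v":9}
After op 20 (add /goa/7 43): {"goa":[11,46,95,47,92,37,17,43,49,91],"mw":63,"uk":30,"v":9}
After op 21 (add /mw 88): {"goa":[11,46,95,47,92,37,17,43,49,91],"mw":88,"uk":30,"v":9}
After op 22 (replace /goa/4 79): {"goa":[11,46,95,47,79,37,17,43,49,91],"mw":88,"uk":30,"v":9}
After op 23 (remove /goa/0): {"goa":[46,95,47,79,37,17,43,49,91],"mw":88,"uk":30,"v":9}
After op 24 (add /mw 54): {"goa":[46,95,47,79,37,17,43,49,91],"mw":54,"uk":30,"v":9}
After op 25 (replace /goa/7 62): {"goa":[46,95,47,79,37,17,43,62,91],"mw":54,"uk":30,"v":9}
Size at path /goa: 9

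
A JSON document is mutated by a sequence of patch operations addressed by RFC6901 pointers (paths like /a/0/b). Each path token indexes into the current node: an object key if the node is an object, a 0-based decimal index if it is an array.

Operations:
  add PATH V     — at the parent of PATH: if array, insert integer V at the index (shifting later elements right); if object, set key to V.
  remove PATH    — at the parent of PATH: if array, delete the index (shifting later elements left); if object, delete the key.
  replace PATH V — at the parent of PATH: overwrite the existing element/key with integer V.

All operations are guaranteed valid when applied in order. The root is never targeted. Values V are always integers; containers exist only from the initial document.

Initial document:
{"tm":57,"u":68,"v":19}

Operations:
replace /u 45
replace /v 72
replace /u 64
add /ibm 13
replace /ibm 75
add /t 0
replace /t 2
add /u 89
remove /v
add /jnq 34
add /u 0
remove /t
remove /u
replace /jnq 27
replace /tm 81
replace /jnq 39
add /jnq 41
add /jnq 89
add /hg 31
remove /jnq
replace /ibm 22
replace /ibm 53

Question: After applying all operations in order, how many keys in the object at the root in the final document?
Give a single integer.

After op 1 (replace /u 45): {"tm":57,"u":45,"v":19}
After op 2 (replace /v 72): {"tm":57,"u":45,"v":72}
After op 3 (replace /u 64): {"tm":57,"u":64,"v":72}
After op 4 (add /ibm 13): {"ibm":13,"tm":57,"u":64,"v":72}
After op 5 (replace /ibm 75): {"ibm":75,"tm":57,"u":64,"v":72}
After op 6 (add /t 0): {"ibm":75,"t":0,"tm":57,"u":64,"v":72}
After op 7 (replace /t 2): {"ibm":75,"t":2,"tm":57,"u":64,"v":72}
After op 8 (add /u 89): {"ibm":75,"t":2,"tm":57,"u":89,"v":72}
After op 9 (remove /v): {"ibm":75,"t":2,"tm":57,"u":89}
After op 10 (add /jnq 34): {"ibm":75,"jnq":34,"t":2,"tm":57,"u":89}
After op 11 (add /u 0): {"ibm":75,"jnq":34,"t":2,"tm":57,"u":0}
After op 12 (remove /t): {"ibm":75,"jnq":34,"tm":57,"u":0}
After op 13 (remove /u): {"ibm":75,"jnq":34,"tm":57}
After op 14 (replace /jnq 27): {"ibm":75,"jnq":27,"tm":57}
After op 15 (replace /tm 81): {"ibm":75,"jnq":27,"tm":81}
After op 16 (replace /jnq 39): {"ibm":75,"jnq":39,"tm":81}
After op 17 (add /jnq 41): {"ibm":75,"jnq":41,"tm":81}
After op 18 (add /jnq 89): {"ibm":75,"jnq":89,"tm":81}
After op 19 (add /hg 31): {"hg":31,"ibm":75,"jnq":89,"tm":81}
After op 20 (remove /jnq): {"hg":31,"ibm":75,"tm":81}
After op 21 (replace /ibm 22): {"hg":31,"ibm":22,"tm":81}
After op 22 (replace /ibm 53): {"hg":31,"ibm":53,"tm":81}
Size at the root: 3

Answer: 3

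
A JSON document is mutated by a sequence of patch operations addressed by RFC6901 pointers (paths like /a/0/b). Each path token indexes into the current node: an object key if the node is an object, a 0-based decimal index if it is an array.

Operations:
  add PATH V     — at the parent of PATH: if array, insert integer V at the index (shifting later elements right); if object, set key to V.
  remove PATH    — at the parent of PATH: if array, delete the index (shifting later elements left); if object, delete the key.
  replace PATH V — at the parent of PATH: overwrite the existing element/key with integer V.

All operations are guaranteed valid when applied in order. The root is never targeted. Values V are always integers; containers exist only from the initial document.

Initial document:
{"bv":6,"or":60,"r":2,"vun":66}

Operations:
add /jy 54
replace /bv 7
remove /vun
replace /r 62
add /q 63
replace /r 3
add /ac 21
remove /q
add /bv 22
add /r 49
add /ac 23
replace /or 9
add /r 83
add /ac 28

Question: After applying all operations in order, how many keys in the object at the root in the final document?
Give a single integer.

Answer: 5

Derivation:
After op 1 (add /jy 54): {"bv":6,"jy":54,"or":60,"r":2,"vun":66}
After op 2 (replace /bv 7): {"bv":7,"jy":54,"or":60,"r":2,"vun":66}
After op 3 (remove /vun): {"bv":7,"jy":54,"or":60,"r":2}
After op 4 (replace /r 62): {"bv":7,"jy":54,"or":60,"r":62}
After op 5 (add /q 63): {"bv":7,"jy":54,"or":60,"q":63,"r":62}
After op 6 (replace /r 3): {"bv":7,"jy":54,"or":60,"q":63,"r":3}
After op 7 (add /ac 21): {"ac":21,"bv":7,"jy":54,"or":60,"q":63,"r":3}
After op 8 (remove /q): {"ac":21,"bv":7,"jy":54,"or":60,"r":3}
After op 9 (add /bv 22): {"ac":21,"bv":22,"jy":54,"or":60,"r":3}
After op 10 (add /r 49): {"ac":21,"bv":22,"jy":54,"or":60,"r":49}
After op 11 (add /ac 23): {"ac":23,"bv":22,"jy":54,"or":60,"r":49}
After op 12 (replace /or 9): {"ac":23,"bv":22,"jy":54,"or":9,"r":49}
After op 13 (add /r 83): {"ac":23,"bv":22,"jy":54,"or":9,"r":83}
After op 14 (add /ac 28): {"ac":28,"bv":22,"jy":54,"or":9,"r":83}
Size at the root: 5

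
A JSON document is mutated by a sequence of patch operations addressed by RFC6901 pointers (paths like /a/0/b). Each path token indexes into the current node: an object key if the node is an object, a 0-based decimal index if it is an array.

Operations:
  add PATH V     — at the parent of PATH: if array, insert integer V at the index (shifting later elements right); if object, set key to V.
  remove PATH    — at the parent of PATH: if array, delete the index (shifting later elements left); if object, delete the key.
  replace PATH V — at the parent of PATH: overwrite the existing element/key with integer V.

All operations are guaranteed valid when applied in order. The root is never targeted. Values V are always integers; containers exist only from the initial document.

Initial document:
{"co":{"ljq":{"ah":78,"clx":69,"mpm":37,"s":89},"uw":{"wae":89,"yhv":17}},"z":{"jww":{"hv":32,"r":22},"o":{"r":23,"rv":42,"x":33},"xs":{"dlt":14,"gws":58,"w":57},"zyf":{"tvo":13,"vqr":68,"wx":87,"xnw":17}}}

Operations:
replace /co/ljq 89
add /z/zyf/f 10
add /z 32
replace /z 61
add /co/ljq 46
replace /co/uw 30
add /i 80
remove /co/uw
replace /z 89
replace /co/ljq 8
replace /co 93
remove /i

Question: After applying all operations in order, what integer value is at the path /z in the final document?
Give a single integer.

Answer: 89

Derivation:
After op 1 (replace /co/ljq 89): {"co":{"ljq":89,"uw":{"wae":89,"yhv":17}},"z":{"jww":{"hv":32,"r":22},"o":{"r":23,"rv":42,"x":33},"xs":{"dlt":14,"gws":58,"w":57},"zyf":{"tvo":13,"vqr":68,"wx":87,"xnw":17}}}
After op 2 (add /z/zyf/f 10): {"co":{"ljq":89,"uw":{"wae":89,"yhv":17}},"z":{"jww":{"hv":32,"r":22},"o":{"r":23,"rv":42,"x":33},"xs":{"dlt":14,"gws":58,"w":57},"zyf":{"f":10,"tvo":13,"vqr":68,"wx":87,"xnw":17}}}
After op 3 (add /z 32): {"co":{"ljq":89,"uw":{"wae":89,"yhv":17}},"z":32}
After op 4 (replace /z 61): {"co":{"ljq":89,"uw":{"wae":89,"yhv":17}},"z":61}
After op 5 (add /co/ljq 46): {"co":{"ljq":46,"uw":{"wae":89,"yhv":17}},"z":61}
After op 6 (replace /co/uw 30): {"co":{"ljq":46,"uw":30},"z":61}
After op 7 (add /i 80): {"co":{"ljq":46,"uw":30},"i":80,"z":61}
After op 8 (remove /co/uw): {"co":{"ljq":46},"i":80,"z":61}
After op 9 (replace /z 89): {"co":{"ljq":46},"i":80,"z":89}
After op 10 (replace /co/ljq 8): {"co":{"ljq":8},"i":80,"z":89}
After op 11 (replace /co 93): {"co":93,"i":80,"z":89}
After op 12 (remove /i): {"co":93,"z":89}
Value at /z: 89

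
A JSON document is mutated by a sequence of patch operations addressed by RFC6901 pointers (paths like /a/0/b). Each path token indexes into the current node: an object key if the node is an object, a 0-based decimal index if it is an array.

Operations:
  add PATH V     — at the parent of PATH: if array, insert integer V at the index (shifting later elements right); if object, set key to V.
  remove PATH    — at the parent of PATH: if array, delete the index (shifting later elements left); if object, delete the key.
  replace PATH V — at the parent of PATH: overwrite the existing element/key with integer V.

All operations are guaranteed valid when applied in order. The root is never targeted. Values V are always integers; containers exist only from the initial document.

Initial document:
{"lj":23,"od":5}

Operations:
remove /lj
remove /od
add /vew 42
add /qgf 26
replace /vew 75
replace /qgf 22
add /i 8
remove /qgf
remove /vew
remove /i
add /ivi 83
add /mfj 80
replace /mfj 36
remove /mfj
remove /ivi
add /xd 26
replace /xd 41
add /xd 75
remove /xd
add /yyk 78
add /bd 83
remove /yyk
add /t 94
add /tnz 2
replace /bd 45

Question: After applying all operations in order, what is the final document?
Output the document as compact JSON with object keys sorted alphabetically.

After op 1 (remove /lj): {"od":5}
After op 2 (remove /od): {}
After op 3 (add /vew 42): {"vew":42}
After op 4 (add /qgf 26): {"qgf":26,"vew":42}
After op 5 (replace /vew 75): {"qgf":26,"vew":75}
After op 6 (replace /qgf 22): {"qgf":22,"vew":75}
After op 7 (add /i 8): {"i":8,"qgf":22,"vew":75}
After op 8 (remove /qgf): {"i":8,"vew":75}
After op 9 (remove /vew): {"i":8}
After op 10 (remove /i): {}
After op 11 (add /ivi 83): {"ivi":83}
After op 12 (add /mfj 80): {"ivi":83,"mfj":80}
After op 13 (replace /mfj 36): {"ivi":83,"mfj":36}
After op 14 (remove /mfj): {"ivi":83}
After op 15 (remove /ivi): {}
After op 16 (add /xd 26): {"xd":26}
After op 17 (replace /xd 41): {"xd":41}
After op 18 (add /xd 75): {"xd":75}
After op 19 (remove /xd): {}
After op 20 (add /yyk 78): {"yyk":78}
After op 21 (add /bd 83): {"bd":83,"yyk":78}
After op 22 (remove /yyk): {"bd":83}
After op 23 (add /t 94): {"bd":83,"t":94}
After op 24 (add /tnz 2): {"bd":83,"t":94,"tnz":2}
After op 25 (replace /bd 45): {"bd":45,"t":94,"tnz":2}

Answer: {"bd":45,"t":94,"tnz":2}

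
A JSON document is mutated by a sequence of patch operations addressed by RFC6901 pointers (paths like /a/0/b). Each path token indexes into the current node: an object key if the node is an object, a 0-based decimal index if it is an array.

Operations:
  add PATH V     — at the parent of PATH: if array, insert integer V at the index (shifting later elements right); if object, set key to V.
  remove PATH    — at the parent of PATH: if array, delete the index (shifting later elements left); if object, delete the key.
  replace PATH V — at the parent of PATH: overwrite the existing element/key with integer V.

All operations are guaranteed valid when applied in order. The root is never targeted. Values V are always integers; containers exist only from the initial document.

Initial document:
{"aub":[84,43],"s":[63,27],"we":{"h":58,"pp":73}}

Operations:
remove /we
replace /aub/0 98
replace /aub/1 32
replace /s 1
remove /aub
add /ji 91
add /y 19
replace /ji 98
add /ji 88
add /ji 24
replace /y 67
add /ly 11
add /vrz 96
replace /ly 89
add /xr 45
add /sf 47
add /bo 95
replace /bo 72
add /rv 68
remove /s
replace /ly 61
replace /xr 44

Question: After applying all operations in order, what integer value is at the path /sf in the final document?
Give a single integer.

Answer: 47

Derivation:
After op 1 (remove /we): {"aub":[84,43],"s":[63,27]}
After op 2 (replace /aub/0 98): {"aub":[98,43],"s":[63,27]}
After op 3 (replace /aub/1 32): {"aub":[98,32],"s":[63,27]}
After op 4 (replace /s 1): {"aub":[98,32],"s":1}
After op 5 (remove /aub): {"s":1}
After op 6 (add /ji 91): {"ji":91,"s":1}
After op 7 (add /y 19): {"ji":91,"s":1,"y":19}
After op 8 (replace /ji 98): {"ji":98,"s":1,"y":19}
After op 9 (add /ji 88): {"ji":88,"s":1,"y":19}
After op 10 (add /ji 24): {"ji":24,"s":1,"y":19}
After op 11 (replace /y 67): {"ji":24,"s":1,"y":67}
After op 12 (add /ly 11): {"ji":24,"ly":11,"s":1,"y":67}
After op 13 (add /vrz 96): {"ji":24,"ly":11,"s":1,"vrz":96,"y":67}
After op 14 (replace /ly 89): {"ji":24,"ly":89,"s":1,"vrz":96,"y":67}
After op 15 (add /xr 45): {"ji":24,"ly":89,"s":1,"vrz":96,"xr":45,"y":67}
After op 16 (add /sf 47): {"ji":24,"ly":89,"s":1,"sf":47,"vrz":96,"xr":45,"y":67}
After op 17 (add /bo 95): {"bo":95,"ji":24,"ly":89,"s":1,"sf":47,"vrz":96,"xr":45,"y":67}
After op 18 (replace /bo 72): {"bo":72,"ji":24,"ly":89,"s":1,"sf":47,"vrz":96,"xr":45,"y":67}
After op 19 (add /rv 68): {"bo":72,"ji":24,"ly":89,"rv":68,"s":1,"sf":47,"vrz":96,"xr":45,"y":67}
After op 20 (remove /s): {"bo":72,"ji":24,"ly":89,"rv":68,"sf":47,"vrz":96,"xr":45,"y":67}
After op 21 (replace /ly 61): {"bo":72,"ji":24,"ly":61,"rv":68,"sf":47,"vrz":96,"xr":45,"y":67}
After op 22 (replace /xr 44): {"bo":72,"ji":24,"ly":61,"rv":68,"sf":47,"vrz":96,"xr":44,"y":67}
Value at /sf: 47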